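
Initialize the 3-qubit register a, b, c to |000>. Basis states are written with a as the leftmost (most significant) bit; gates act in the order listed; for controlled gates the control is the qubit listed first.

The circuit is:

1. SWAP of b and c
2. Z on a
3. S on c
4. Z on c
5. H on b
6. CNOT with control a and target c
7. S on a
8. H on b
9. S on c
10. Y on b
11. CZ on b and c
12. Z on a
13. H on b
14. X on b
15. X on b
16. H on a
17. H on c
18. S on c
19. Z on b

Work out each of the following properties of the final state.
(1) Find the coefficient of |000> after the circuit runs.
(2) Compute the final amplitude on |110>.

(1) The final state's coefficient on |000> equals sqrt(2)*I/4. Key observation: gates 14-15 undo each other exactly, leaving only the rest of the circuit to track.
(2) The amplitude on |110> is sqrt(2)*I/4.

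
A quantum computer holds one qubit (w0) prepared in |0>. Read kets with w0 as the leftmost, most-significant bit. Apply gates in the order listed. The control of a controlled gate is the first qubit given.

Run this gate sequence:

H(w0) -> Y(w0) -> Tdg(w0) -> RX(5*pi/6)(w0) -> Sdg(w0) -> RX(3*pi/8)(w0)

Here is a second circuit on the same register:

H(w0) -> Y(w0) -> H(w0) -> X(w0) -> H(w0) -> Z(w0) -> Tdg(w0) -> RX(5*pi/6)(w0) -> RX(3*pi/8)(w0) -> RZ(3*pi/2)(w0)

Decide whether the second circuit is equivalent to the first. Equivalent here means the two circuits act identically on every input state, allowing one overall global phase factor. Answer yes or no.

No, they are not equivalent — no single phase factor reconciles the two unitaries.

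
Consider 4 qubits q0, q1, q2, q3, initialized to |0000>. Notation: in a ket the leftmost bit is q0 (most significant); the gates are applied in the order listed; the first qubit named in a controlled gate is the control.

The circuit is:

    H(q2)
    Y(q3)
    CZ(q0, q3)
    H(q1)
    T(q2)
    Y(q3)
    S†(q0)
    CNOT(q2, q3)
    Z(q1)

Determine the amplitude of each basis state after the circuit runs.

The final amplitudes are 1/2 on |0000>, exp(I*pi/4)/2 on |0011>, -1/2 on |0100>, -exp(I*pi/4)/2 on |0111>, and 0 on every other basis state.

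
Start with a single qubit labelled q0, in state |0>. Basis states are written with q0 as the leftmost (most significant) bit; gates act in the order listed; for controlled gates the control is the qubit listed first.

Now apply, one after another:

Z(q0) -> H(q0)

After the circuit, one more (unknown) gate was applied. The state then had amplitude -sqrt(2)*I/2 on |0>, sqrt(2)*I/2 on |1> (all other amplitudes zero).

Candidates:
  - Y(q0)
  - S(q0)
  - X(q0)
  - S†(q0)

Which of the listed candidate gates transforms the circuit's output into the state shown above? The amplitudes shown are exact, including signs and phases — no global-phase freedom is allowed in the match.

It was Y(q0) that produced the state shown.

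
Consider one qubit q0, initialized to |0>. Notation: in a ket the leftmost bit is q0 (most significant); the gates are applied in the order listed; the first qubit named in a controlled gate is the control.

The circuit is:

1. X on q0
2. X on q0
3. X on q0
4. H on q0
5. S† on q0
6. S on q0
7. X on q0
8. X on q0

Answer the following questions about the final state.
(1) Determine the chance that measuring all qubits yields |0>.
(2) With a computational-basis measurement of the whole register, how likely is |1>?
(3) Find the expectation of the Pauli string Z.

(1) Outcome |0> occurs with probability 1/2.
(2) Outcome |1> occurs with probability 1/2.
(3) The expectation value of Z is 0.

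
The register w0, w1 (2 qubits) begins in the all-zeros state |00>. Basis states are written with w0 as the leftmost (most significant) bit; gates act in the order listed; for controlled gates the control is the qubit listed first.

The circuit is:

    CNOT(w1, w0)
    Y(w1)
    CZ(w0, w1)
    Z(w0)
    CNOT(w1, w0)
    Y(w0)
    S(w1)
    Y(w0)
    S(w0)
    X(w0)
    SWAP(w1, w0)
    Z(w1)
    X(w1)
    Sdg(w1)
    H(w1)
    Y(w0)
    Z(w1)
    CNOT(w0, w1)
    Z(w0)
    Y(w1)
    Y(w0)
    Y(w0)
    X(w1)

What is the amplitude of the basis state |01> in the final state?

The amplitude on |01> is sqrt(2)/2.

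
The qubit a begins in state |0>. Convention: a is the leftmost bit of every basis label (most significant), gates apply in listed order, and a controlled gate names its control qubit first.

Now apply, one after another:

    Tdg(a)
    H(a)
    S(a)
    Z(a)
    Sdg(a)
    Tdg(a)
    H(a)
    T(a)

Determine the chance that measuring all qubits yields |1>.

Outcome |1> occurs with probability sqrt(2)/4 + 1/2.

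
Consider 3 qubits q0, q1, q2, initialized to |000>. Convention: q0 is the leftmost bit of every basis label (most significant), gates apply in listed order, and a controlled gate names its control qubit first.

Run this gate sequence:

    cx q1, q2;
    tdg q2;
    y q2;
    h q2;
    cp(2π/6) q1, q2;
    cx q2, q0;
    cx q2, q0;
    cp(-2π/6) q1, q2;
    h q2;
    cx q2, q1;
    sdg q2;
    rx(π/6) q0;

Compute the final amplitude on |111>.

The final state's coefficient on |111> equals I*(-sqrt(6) + sqrt(2))/4. Key observation: steps 4-9 multiply out to the identity, so the circuit reduces to the remaining gates.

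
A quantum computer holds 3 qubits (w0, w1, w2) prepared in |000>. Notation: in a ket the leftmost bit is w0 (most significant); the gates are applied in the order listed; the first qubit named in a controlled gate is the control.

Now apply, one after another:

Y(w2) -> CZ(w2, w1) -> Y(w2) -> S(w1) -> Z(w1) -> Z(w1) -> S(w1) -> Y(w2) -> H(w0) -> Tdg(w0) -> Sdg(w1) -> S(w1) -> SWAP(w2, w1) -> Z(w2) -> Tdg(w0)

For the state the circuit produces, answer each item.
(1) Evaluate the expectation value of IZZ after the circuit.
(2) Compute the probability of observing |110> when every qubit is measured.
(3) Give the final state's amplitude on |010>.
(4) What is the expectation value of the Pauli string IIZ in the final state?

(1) The observable IZZ averages to -1.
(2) Outcome |110> occurs with probability 1/2.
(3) The final state's coefficient on |010> equals sqrt(2)*I/2.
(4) The observable IIZ averages to 1.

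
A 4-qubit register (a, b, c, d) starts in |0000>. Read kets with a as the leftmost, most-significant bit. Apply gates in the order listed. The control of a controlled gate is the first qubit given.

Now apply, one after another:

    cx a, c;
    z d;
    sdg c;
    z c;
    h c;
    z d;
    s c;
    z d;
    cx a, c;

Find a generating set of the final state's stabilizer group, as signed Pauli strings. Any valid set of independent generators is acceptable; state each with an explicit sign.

The final state is stabilized by the group generated by +IIYI, +ZIII, +IZII, +IIIZ; other independent generating sets are equally valid.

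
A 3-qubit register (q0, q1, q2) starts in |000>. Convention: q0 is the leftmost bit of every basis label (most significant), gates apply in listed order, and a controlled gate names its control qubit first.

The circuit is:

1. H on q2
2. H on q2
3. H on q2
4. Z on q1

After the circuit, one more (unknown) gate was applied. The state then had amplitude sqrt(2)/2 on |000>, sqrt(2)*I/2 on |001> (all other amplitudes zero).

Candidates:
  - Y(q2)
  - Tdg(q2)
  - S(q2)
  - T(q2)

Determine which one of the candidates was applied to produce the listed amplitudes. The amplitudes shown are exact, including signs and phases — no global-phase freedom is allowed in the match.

The unique candidate consistent with the amplitudes is S(q2).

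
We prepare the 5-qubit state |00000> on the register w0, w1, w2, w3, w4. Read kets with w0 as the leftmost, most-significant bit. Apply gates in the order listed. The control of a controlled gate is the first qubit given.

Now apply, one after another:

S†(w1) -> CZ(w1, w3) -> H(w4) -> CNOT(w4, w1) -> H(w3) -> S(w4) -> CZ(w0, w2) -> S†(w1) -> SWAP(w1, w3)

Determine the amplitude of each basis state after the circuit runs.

After the circuit, the state carries amplitude 1/2 on |00000>, 1/2 on |00011>, 1/2 on |01000>, 1/2 on |01011>, and 0 on every other basis state.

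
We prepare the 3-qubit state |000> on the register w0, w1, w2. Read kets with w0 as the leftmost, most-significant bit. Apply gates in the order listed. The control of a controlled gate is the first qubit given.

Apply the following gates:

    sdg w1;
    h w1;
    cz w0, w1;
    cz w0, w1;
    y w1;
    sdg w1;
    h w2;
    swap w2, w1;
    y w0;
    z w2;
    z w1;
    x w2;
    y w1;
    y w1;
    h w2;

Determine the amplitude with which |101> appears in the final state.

The amplitude on |101> is sqrt(2)*(-1 - I)/4.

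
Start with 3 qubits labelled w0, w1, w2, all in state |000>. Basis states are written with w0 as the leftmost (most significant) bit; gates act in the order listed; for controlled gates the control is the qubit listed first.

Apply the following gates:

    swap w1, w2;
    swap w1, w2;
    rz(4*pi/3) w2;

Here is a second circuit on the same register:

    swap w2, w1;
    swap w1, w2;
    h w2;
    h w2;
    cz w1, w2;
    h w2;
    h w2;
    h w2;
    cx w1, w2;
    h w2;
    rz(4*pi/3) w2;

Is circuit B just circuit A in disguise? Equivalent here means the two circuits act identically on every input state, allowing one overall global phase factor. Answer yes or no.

Yes, they are equivalent — the unitaries differ by at most a global phase.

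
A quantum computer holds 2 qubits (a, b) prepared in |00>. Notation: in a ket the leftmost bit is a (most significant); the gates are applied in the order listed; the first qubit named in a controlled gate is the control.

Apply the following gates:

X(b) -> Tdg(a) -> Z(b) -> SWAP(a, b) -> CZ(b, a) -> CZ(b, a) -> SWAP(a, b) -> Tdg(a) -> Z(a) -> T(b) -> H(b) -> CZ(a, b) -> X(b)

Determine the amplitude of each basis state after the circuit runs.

The final amplitudes are sqrt(2)*exp(I*pi/4)/2 on |00>, -sqrt(2)*exp(I*pi/4)/2 on |01>, 0 on |10>, 0 on |11>. Key observation: steps 4-7 multiply out to the identity, so the circuit reduces to the remaining gates.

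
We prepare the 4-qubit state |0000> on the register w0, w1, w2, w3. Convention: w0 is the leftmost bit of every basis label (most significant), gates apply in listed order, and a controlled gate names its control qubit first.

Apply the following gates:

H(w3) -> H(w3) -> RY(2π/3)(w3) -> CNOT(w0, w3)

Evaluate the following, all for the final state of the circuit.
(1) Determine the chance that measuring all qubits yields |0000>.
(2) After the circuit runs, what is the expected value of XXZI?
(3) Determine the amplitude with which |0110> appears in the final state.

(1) A full measurement returns |0000> with probability 1/4. Key observation: the block from step 1 through step 2 cancels to the identity and can be dropped.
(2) The observable XXZI averages to 0.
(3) The amplitude on |0110> is 0.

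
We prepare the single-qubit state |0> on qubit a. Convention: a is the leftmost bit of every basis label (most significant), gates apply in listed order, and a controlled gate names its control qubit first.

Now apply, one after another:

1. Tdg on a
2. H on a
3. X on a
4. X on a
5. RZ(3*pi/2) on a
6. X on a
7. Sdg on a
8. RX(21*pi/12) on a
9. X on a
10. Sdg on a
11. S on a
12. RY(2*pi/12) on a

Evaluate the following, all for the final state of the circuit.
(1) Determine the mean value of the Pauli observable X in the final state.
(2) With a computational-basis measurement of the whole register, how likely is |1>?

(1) The expectation value of X is sqrt(3)/2.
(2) A full measurement returns |1> with probability 3/4.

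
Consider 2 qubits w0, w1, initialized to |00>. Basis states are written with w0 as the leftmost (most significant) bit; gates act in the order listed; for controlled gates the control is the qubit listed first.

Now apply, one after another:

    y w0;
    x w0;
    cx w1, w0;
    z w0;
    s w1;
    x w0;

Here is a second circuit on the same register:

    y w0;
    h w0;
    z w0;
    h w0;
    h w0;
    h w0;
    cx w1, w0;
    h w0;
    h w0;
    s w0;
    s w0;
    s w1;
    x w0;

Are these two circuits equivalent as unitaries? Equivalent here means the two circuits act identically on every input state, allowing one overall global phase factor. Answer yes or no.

Yes, they are equivalent — the unitaries differ by at most a global phase.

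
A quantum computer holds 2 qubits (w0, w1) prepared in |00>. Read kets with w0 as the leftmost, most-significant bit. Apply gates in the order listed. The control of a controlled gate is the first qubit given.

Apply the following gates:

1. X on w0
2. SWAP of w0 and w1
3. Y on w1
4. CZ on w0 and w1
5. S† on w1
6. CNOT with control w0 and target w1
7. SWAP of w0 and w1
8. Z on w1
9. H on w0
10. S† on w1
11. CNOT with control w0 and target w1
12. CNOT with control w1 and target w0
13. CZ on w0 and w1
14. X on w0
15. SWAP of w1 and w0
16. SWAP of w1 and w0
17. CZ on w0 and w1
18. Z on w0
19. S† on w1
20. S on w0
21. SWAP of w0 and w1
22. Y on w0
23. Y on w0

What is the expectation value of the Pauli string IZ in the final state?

The expectation value of IZ is -1.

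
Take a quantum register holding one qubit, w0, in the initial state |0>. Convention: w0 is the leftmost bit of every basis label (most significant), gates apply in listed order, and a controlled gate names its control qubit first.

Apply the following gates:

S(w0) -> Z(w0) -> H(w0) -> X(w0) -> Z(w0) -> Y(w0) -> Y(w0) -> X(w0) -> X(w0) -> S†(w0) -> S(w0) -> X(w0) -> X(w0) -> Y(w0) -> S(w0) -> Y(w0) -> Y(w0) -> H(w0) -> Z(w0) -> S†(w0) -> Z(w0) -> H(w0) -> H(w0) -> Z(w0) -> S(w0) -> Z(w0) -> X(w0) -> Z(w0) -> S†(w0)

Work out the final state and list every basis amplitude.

The resulting statevector has amplitude 1/2 + I/2 on |0>, -1/2 - I/2 on |1>. Key observation: the block from step 7 through step 14 cancels to the identity and can be dropped.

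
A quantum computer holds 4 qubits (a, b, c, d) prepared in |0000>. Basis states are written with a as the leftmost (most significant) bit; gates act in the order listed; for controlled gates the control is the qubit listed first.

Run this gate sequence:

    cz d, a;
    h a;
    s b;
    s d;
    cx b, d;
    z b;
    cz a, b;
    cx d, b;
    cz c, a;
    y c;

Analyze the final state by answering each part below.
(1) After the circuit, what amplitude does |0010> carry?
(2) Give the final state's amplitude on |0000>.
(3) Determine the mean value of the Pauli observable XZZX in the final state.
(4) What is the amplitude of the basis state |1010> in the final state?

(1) The final state's coefficient on |0010> equals sqrt(2)*I/2.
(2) |0000> carries amplitude 0 in the final state.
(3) The observable XZZX averages to 0.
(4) The amplitude on |1010> is sqrt(2)*I/2.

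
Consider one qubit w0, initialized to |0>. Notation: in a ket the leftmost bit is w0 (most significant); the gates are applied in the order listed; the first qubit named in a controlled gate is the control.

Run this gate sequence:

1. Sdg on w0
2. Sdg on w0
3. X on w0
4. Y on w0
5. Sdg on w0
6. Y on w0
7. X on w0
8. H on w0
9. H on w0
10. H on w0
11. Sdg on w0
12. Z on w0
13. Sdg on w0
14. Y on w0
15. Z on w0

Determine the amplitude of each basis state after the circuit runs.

The resulting statevector has amplitude -sqrt(2)*I/2 on |0>, -sqrt(2)*I/2 on |1>.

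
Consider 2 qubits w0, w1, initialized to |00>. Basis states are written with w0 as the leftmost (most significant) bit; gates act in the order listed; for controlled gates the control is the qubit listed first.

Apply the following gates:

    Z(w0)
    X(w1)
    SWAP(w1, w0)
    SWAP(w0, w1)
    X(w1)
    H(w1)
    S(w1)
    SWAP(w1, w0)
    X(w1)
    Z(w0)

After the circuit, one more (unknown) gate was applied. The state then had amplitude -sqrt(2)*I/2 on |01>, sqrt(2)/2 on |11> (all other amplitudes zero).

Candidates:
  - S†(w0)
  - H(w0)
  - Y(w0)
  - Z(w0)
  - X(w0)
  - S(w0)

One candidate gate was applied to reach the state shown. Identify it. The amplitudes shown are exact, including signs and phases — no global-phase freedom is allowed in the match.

The applied gate was X(w0).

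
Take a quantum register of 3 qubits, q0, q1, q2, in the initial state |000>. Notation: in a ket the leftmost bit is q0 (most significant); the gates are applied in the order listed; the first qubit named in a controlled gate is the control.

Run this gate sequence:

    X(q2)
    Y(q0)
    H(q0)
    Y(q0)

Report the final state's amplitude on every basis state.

After the circuit, the state carries amplitude -sqrt(2)/2 on |001>, -sqrt(2)/2 on |101>, and 0 on every other basis state.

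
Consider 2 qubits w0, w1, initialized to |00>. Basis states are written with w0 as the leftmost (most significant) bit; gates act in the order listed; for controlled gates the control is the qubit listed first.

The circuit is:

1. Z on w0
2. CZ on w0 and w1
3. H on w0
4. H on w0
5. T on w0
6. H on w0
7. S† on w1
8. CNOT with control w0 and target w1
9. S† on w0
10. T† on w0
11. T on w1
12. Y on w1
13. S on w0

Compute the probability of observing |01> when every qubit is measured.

Outcome |01> occurs with probability 1/2. Key observation: gates 3-4 undo each other exactly, leaving only the rest of the circuit to track.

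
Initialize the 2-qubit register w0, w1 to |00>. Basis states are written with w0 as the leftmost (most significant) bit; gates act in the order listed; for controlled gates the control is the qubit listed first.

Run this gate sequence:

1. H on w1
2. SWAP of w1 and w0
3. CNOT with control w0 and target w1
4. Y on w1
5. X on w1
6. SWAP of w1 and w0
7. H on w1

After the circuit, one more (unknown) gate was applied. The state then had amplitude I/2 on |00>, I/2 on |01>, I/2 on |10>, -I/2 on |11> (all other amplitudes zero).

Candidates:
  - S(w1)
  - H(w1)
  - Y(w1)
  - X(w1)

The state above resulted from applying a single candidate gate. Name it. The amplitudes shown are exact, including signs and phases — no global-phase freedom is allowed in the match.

The unique candidate consistent with the amplitudes is X(w1).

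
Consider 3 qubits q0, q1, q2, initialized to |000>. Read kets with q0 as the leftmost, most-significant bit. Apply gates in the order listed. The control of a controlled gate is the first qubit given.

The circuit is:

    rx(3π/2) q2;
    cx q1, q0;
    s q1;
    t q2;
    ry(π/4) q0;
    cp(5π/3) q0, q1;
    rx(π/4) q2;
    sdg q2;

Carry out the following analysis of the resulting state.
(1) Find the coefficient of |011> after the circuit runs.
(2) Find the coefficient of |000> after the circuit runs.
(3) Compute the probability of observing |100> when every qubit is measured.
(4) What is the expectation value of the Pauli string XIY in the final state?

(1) The amplitude on |011> is 0.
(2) The final state's coefficient on |000> equals -sqrt(2)/4 - 1/4 - exp(I*pi/4)/4.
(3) A full measurement returns |100> with probability 3/8 - 3*sqrt(2)/16.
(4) The observable XIY averages to 1/2.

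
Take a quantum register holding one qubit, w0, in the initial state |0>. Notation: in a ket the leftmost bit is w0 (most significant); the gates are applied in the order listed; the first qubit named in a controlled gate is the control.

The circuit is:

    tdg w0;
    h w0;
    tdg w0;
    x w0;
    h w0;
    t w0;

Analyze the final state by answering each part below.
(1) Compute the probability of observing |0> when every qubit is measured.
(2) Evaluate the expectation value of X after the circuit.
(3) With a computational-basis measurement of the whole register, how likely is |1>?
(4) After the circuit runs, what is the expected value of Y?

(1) A full measurement returns |0> with probability sqrt(2)/4 + 1/2.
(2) The observable X averages to 1/2.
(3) A full measurement returns |1> with probability 1/2 - sqrt(2)/4.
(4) In the final state, Y has expectation -1/2.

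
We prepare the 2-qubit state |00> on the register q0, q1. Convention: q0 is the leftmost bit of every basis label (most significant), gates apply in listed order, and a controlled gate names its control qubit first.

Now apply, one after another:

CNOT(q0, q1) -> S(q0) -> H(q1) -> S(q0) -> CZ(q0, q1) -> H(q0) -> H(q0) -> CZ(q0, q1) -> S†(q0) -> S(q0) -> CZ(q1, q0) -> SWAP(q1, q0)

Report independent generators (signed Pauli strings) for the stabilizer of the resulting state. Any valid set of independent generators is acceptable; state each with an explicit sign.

The final state is stabilized by the group generated by +XI, +IZ; other independent generating sets are equally valid. Key observation: steps 4-9 multiply out to the identity, so the circuit reduces to the remaining gates.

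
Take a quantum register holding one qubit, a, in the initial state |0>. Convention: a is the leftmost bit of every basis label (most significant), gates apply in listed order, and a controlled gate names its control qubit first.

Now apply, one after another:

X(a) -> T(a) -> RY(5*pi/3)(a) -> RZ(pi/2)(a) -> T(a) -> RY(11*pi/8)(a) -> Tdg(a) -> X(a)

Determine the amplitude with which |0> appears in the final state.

The final state's coefficient on |0> equals exp(3*I*pi/4)*sin(5*pi/16)/2 + sqrt(3)*I*cos(5*pi/16)/2.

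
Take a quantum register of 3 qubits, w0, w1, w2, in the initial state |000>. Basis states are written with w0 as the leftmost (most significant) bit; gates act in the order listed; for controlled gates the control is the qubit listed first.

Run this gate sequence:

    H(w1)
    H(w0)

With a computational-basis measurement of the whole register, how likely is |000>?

The probability of measuring |000> is 1/4.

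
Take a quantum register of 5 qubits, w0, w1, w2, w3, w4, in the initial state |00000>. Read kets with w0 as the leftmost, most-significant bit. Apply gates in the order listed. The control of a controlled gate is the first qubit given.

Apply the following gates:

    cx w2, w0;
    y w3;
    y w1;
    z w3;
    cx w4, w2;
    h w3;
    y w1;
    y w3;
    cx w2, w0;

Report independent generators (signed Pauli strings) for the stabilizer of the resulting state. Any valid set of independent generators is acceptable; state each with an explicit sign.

One valid set of independent stabilizer generators is +IIIXI, +ZIIII, +IZIII, +IIZII, +IIIIZ (any independent generating set of the same group is equally correct).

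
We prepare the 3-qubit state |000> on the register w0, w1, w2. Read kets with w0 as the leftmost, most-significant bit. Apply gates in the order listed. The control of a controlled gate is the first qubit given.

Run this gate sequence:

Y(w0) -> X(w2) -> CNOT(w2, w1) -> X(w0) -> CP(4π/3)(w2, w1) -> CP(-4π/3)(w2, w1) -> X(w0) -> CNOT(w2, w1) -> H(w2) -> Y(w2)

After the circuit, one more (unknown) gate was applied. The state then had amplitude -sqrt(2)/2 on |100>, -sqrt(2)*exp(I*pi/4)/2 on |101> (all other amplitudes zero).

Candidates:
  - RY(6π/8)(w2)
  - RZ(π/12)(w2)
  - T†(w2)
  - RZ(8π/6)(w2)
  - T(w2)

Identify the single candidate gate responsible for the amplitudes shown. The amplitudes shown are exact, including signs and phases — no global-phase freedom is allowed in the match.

The unique candidate consistent with the amplitudes is T(w2). Key observation: the block from step 3 through step 8 cancels to the identity and can be dropped.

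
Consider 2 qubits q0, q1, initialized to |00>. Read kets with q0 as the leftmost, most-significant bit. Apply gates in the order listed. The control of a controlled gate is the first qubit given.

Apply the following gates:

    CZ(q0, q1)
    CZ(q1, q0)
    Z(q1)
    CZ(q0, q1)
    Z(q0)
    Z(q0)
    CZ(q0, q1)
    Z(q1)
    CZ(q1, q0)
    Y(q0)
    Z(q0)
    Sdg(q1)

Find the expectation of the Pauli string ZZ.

The expectation value of ZZ is -1. Key observation: gates 2-9 undo each other exactly, leaving only the rest of the circuit to track.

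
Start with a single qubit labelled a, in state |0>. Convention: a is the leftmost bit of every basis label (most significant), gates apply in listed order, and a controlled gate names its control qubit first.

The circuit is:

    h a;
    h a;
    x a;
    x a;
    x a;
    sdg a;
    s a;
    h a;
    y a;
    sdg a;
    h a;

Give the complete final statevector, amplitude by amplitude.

The resulting statevector has amplitude 1/2 + I/2 on |0>, -1/2 + I/2 on |1>.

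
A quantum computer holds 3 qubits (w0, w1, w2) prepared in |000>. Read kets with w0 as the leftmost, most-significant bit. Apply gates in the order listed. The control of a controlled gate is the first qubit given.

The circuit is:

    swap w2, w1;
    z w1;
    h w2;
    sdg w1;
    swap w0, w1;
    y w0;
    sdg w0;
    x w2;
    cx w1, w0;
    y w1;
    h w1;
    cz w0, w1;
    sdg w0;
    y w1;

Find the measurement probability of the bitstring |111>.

The probability of measuring |111> is 1/4.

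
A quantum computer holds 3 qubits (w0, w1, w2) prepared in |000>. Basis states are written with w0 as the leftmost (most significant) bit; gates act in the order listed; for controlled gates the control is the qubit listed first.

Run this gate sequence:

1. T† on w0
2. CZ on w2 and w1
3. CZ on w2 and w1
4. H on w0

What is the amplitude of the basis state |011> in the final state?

|011> carries amplitude 0 in the final state. Key observation: the block from step 2 through step 3 cancels to the identity and can be dropped.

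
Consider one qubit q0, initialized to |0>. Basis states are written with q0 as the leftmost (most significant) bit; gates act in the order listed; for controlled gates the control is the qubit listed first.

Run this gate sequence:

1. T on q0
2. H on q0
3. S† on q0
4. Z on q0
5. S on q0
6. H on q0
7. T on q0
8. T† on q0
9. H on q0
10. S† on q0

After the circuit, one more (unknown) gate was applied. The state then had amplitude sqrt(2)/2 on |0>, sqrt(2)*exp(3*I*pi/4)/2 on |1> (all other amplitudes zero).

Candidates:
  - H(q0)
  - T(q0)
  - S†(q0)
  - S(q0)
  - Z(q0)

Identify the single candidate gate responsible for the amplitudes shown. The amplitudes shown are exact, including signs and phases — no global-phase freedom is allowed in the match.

The applied gate was T(q0). Key observation: gates 5-10 undo each other exactly, leaving only the rest of the circuit to track.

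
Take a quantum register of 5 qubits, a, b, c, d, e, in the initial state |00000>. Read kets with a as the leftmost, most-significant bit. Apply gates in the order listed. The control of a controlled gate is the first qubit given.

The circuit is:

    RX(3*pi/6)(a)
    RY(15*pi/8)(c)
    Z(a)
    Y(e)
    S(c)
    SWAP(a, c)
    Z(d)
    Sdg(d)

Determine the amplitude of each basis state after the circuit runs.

After the circuit, the state carries amplitude -sqrt(2)*I*cos(pi/16)/2 on |00001>, sqrt(2)*cos(pi/16)/2 on |00101>, -sqrt(2)*sin(pi/16)/2 on |10001>, -sqrt(2)*I*sin(pi/16)/2 on |10101>, and 0 on every other basis state.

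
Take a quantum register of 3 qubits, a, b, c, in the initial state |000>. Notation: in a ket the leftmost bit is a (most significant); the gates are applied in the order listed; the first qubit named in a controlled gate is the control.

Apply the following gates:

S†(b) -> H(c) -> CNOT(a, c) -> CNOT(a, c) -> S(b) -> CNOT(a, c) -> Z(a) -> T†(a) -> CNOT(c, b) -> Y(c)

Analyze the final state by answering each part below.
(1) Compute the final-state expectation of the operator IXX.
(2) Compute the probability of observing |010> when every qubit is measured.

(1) The expectation value of IXX is -1. Key observation: the block from step 3 through step 4 cancels to the identity and can be dropped.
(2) Outcome |010> occurs with probability 1/2.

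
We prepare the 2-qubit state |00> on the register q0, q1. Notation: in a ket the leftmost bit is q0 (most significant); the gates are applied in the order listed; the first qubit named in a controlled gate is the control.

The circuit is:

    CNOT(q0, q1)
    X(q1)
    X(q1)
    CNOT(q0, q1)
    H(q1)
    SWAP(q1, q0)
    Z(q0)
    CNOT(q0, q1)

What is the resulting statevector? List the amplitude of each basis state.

After the circuit, the state carries amplitude sqrt(2)/2 on |00>, 0 on |01>, 0 on |10>, -sqrt(2)/2 on |11>. Key observation: gates 1-4 undo each other exactly, leaving only the rest of the circuit to track.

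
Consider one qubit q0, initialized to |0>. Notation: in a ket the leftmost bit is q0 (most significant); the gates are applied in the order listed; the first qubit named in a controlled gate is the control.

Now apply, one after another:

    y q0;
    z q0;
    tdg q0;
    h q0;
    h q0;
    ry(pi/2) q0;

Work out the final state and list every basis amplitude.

The final amplitudes are sqrt(2)*exp(I*pi/4)/2 on |0>, -sqrt(2)*exp(I*pi/4)/2 on |1>.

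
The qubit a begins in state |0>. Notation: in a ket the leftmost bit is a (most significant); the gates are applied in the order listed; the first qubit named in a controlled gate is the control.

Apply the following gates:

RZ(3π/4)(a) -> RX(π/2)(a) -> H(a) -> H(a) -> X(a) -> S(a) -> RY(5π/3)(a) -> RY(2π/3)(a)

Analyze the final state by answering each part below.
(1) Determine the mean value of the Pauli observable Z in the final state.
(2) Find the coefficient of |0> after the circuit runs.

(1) The observable Z averages to sqrt(3)/2. Key observation: steps 3-4 multiply out to the identity, so the circuit reduces to the remaining gates.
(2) The final state's coefficient on |0> equals (sqrt(2) + sqrt(6))*exp(I*pi/8)/4.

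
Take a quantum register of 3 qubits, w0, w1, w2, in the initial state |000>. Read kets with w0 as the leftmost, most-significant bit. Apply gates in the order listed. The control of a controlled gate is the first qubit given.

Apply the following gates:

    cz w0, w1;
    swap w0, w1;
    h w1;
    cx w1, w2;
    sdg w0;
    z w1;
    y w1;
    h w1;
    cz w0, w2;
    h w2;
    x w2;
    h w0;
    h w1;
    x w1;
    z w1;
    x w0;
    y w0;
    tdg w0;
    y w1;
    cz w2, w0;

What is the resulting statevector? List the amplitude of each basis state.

After the circuit, the state carries amplitude -sqrt(2)*I/4 on |000>, sqrt(2)*I/4 on |001>, sqrt(2)*I/4 on |010>, sqrt(2)*I/4 on |011>, sqrt(2)*exp(I*pi/4)/4 on |100>, sqrt(2)*exp(I*pi/4)/4 on |101>, -sqrt(2)*exp(I*pi/4)/4 on |110>, sqrt(2)*exp(I*pi/4)/4 on |111>.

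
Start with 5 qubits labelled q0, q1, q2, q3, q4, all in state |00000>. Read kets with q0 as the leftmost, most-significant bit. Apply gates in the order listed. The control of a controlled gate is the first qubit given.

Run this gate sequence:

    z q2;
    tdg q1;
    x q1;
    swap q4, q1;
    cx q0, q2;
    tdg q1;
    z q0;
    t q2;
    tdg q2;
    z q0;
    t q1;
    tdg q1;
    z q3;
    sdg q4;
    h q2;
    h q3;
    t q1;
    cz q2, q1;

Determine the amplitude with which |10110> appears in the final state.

The amplitude on |10110> is 0. Key observation: gates 6-11 undo each other exactly, leaving only the rest of the circuit to track.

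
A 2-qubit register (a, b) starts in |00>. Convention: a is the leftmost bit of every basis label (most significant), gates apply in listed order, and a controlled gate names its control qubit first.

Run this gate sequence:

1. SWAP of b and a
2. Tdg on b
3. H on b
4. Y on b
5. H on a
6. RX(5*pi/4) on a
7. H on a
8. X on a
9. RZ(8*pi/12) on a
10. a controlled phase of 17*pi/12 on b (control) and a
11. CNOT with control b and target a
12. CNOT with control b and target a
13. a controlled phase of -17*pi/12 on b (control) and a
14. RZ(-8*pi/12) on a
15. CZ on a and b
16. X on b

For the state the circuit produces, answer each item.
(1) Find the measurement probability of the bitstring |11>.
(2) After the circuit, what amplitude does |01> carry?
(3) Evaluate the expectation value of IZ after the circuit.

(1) Outcome |11> occurs with probability 1/2.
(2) The amplitude on |01> is 0.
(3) The observable IZ averages to 0.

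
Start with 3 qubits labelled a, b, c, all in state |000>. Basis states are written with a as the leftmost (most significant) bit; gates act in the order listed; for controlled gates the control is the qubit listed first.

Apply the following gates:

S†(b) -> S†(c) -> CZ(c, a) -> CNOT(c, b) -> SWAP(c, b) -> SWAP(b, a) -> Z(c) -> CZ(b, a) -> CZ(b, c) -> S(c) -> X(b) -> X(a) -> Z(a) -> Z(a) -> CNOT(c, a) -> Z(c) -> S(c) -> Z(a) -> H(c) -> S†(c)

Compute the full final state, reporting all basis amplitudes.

The resulting statevector has amplitude -sqrt(2)/2 on |110>, sqrt(2)*I/2 on |111>, and 0 on every other basis state.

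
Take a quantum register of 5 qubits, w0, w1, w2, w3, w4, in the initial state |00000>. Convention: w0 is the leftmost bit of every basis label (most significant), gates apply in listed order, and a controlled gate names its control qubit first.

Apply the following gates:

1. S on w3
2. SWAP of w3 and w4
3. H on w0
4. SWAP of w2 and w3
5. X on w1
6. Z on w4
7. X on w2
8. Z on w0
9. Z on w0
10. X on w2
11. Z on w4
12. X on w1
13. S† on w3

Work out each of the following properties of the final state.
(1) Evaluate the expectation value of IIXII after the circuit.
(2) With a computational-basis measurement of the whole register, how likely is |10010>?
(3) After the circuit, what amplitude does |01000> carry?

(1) The observable IIXII averages to 0.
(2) A full measurement returns |10010> with probability 0.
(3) The final state's coefficient on |01000> equals 0.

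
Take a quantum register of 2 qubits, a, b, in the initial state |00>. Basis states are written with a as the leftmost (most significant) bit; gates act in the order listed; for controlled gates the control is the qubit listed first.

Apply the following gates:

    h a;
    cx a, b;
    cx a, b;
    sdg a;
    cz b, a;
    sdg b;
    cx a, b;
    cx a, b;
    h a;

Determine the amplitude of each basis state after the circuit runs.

After the circuit, the state carries amplitude 1/2 - I/2 on |00>, 0 on |01>, 1/2 + I/2 on |10>, 0 on |11>.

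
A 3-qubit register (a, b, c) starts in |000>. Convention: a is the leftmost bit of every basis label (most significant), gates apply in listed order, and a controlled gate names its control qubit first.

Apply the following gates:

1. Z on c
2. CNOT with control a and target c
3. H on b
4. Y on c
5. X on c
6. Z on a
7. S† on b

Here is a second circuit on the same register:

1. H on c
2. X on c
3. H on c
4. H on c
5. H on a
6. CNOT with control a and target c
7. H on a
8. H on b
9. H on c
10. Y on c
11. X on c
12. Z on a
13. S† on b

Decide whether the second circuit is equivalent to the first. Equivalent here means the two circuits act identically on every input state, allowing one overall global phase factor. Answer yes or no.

No — the two circuits implement different unitaries, even allowing a global phase.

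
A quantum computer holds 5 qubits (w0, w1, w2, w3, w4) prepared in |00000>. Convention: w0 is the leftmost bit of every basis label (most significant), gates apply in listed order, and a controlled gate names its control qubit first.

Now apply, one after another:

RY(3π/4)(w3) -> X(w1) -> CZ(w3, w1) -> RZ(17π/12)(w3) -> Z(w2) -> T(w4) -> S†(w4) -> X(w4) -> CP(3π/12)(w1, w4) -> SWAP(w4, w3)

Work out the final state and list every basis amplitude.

The final amplitudes are -sqrt(2 - sqrt(2))*exp(13*I*pi/24)/2 on |01010>, -sqrt(sqrt(2) + 2)*exp(23*I*pi/24)/2 on |01011>, and 0 on every other basis state.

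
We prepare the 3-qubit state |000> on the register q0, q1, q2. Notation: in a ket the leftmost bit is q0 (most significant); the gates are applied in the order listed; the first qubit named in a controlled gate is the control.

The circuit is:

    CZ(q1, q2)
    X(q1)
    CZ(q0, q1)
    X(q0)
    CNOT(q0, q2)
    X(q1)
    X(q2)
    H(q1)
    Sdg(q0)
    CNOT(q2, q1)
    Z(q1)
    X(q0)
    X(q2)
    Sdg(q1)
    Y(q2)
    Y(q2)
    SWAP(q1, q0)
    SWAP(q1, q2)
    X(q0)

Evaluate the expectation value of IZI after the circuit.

The observable IZI averages to -1.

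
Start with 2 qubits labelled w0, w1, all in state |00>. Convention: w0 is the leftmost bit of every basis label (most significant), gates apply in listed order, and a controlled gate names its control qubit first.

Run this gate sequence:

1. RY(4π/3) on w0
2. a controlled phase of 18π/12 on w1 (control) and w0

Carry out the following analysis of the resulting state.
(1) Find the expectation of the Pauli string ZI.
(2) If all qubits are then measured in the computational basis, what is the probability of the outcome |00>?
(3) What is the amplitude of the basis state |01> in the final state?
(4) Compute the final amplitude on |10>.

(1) The expectation value of ZI is -1/2.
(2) The probability of measuring |00> is 1/4.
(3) The final state's coefficient on |01> equals 0.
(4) The final state's coefficient on |10> equals sqrt(3)/2.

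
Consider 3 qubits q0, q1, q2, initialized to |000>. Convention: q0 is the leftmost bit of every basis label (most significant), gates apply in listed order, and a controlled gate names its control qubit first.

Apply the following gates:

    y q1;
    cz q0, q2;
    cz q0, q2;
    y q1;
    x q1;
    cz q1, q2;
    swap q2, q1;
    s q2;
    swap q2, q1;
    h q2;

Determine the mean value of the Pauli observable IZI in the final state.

The observable IZI averages to -1. Key observation: gates 1-4 undo each other exactly, leaving only the rest of the circuit to track.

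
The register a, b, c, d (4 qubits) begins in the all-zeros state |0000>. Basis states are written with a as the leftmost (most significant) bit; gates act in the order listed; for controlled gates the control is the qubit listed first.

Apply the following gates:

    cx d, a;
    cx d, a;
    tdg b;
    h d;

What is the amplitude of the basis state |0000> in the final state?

The final state's coefficient on |0000> equals sqrt(2)/2. Key observation: steps 1-2 multiply out to the identity, so the circuit reduces to the remaining gates.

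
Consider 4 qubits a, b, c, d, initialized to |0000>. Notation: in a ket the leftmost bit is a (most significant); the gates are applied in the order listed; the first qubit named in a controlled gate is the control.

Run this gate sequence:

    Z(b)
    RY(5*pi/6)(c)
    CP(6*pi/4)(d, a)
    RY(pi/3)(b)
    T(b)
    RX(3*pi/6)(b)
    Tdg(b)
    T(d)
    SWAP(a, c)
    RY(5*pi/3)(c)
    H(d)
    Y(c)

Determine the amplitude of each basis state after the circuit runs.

The final amplitudes are -3*sqrt(2)*I/32 - sqrt(6)*exp(I*pi/4)/32 + sqrt(2)*exp(I*pi/4)/32 + sqrt(6)*I/32 on |0000>, -3*sqrt(2)*I/32 - sqrt(6)*exp(I*pi/4)/32 + sqrt(2)*exp(I*pi/4)/32 + sqrt(6)*I/32 on |0001>, -3*sqrt(6)*I/32 - 3*sqrt(2)*exp(I*pi/4)/32 + sqrt(6)*exp(I*pi/4)/32 + 3*sqrt(2)*I/32 on |0010>, -3*sqrt(6)*I/32 - 3*sqrt(2)*exp(I*pi/4)/32 + sqrt(6)*exp(I*pi/4)/32 + 3*sqrt(2)*I/32 on |0011>, (-sqrt(6) + 3*sqrt(2) - (-sqrt(6) + sqrt(2))*exp(3*I*pi/4))*exp(3*I*pi/4)/32 on |0100>, (-sqrt(6) + 3*sqrt(2) - (-sqrt(6) + sqrt(2))*exp(3*I*pi/4))*exp(3*I*pi/4)/32 on |0101>, (-3*sqrt(2) + 3*sqrt(6) - (-3*sqrt(2) + sqrt(6))*exp(3*I*pi/4))*exp(3*I*pi/4)/32 on |0110>, (-3*sqrt(2) + 3*sqrt(6) - (-3*sqrt(2) + sqrt(6))*exp(3*I*pi/4))*exp(3*I*pi/4)/32 on |0111>, -3*sqrt(2)*I/32 - sqrt(6)*I/32 - sqrt(6)*exp(I*pi/4)/32 - sqrt(2)*exp(I*pi/4)/32 on |1000>, -3*sqrt(2)*I/32 - sqrt(6)*I/32 - sqrt(6)*exp(I*pi/4)/32 - sqrt(2)*exp(I*pi/4)/32 on |1001>, -3*sqrt(6)*I/32 - 3*sqrt(2)*I/32 - 3*sqrt(2)*exp(I*pi/4)/32 - sqrt(6)*exp(I*pi/4)/32 on |1010>, -3*sqrt(6)*I/32 - 3*sqrt(2)*I/32 - 3*sqrt(2)*exp(I*pi/4)/32 - sqrt(6)*exp(I*pi/4)/32 on |1011>, (sqrt(6) + 3*sqrt(2) + (sqrt(2) + sqrt(6))*exp(3*I*pi/4))*exp(3*I*pi/4)/32 on |1100>, (sqrt(6) + 3*sqrt(2) + (sqrt(2) + sqrt(6))*exp(3*I*pi/4))*exp(3*I*pi/4)/32 on |1101>, (3*sqrt(2) + 3*sqrt(6) + (sqrt(6) + 3*sqrt(2))*exp(3*I*pi/4))*exp(3*I*pi/4)/32 on |1110>, (3*sqrt(2) + 3*sqrt(6) + (sqrt(6) + 3*sqrt(2))*exp(3*I*pi/4))*exp(3*I*pi/4)/32 on |1111>.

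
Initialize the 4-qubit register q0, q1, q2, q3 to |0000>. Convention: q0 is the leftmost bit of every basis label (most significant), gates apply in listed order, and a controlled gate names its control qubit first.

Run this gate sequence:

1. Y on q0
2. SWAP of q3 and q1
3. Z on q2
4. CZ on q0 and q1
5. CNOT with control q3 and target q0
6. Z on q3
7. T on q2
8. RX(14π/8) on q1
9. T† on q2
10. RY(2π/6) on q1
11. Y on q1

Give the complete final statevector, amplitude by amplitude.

After the circuit, the state carries amplitude -sqrt(sqrt(2) + 2)/4 - I*sqrt(6 - 3*sqrt(2))/4 on |1000>, sqrt(3*sqrt(2) + 6)/4 - I*sqrt(2 - sqrt(2))/4 on |1100>, and 0 on every other basis state.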